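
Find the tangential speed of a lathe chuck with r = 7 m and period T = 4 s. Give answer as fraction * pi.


Given: radius r = 7 m, period T = 4 s
Using v = 2*pi*r / T
v = 2*pi*7 / 4
v = 14*pi / 4
v = 7/2*pi m/s

7/2*pi m/s


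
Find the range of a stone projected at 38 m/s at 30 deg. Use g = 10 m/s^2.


Given: v0 = 38 m/s, theta = 30 deg, g = 10 m/s^2
sin(2*30) = sin(60) = sqrt(3)/2
Using R = v0^2 * sin(2*theta) / g
R = 38^2 * (sqrt(3)/2) / 10
R = 1444 * sqrt(3) / 20
R = 361/5*sqrt(3) m

361/5*sqrt(3) m


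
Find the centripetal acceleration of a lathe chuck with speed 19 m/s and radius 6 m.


Given: v = 19 m/s, r = 6 m
Using a_c = v^2 / r
a_c = 19^2 / 6
a_c = 361 / 6
a_c = 361/6 m/s^2

361/6 m/s^2


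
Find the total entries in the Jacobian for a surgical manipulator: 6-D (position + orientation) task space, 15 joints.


Given: task space dimension = 6, joints = 15
Jacobian is a 6 x 15 matrix
Total entries = rows * columns
Total = 6 * 15
Total = 90

90


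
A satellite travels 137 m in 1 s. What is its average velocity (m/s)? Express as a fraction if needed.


Given: distance d = 137 m, time t = 1 s
Using v = d / t
v = 137 / 1
v = 137 m/s

137 m/s


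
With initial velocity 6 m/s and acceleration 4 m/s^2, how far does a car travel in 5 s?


Given: v0 = 6 m/s, a = 4 m/s^2, t = 5 s
Using s = v0*t + (1/2)*a*t^2
s = 6*5 + (1/2)*4*5^2
s = 30 + (1/2)*100
s = 30 + 50
s = 80

80 m


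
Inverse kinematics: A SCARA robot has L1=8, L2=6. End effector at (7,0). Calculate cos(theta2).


Given: L1 = 8, L2 = 6, target (x, y) = (7, 0)
Using cos(theta2) = (x^2 + y^2 - L1^2 - L2^2) / (2*L1*L2)
x^2 + y^2 = 7^2 + 0 = 49
L1^2 + L2^2 = 64 + 36 = 100
Numerator = 49 - 100 = -51
Denominator = 2*8*6 = 96
cos(theta2) = -51/96 = -17/32

-17/32


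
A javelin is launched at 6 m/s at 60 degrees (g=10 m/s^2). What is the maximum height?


Given: v0 = 6 m/s, theta = 60 deg, g = 10 m/s^2
sin^2(60) = 3/4
Using H = v0^2 * sin^2(theta) / (2*g)
H = 6^2 * 3/4 / (2*10)
H = 36 * 3/4 / 20
H = 27 / 20
H = 27/20 m

27/20 m


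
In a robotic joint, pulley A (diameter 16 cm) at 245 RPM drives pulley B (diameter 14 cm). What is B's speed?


Given: D1 = 16 cm, w1 = 245 RPM, D2 = 14 cm
Using D1*w1 = D2*w2
w2 = D1*w1 / D2
w2 = 16*245 / 14
w2 = 3920 / 14
w2 = 280 RPM

280 RPM


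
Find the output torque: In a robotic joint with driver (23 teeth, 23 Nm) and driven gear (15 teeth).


Given: N1 = 23, N2 = 15, T1 = 23 Nm
Using T2/T1 = N2/N1
T2 = T1 * N2 / N1
T2 = 23 * 15 / 23
T2 = 345 / 23
T2 = 15 Nm

15 Nm


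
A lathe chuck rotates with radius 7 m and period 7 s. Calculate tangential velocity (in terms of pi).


Given: radius r = 7 m, period T = 7 s
Using v = 2*pi*r / T
v = 2*pi*7 / 7
v = 14*pi / 7
v = 2*pi m/s

2*pi m/s


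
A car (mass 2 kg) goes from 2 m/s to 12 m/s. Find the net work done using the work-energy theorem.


Given: m = 2 kg, v0 = 2 m/s, v = 12 m/s
Using W = (1/2)*m*(v^2 - v0^2)
v^2 = 12^2 = 144
v0^2 = 2^2 = 4
v^2 - v0^2 = 144 - 4 = 140
W = (1/2)*2*140 = 140 J

140 J


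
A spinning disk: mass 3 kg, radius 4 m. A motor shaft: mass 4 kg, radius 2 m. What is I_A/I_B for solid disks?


Given: M1=3 kg, R1=4 m, M2=4 kg, R2=2 m
For a disk: I = (1/2)*M*R^2, so I_A/I_B = (M1*R1^2)/(M2*R2^2)
M1*R1^2 = 3*16 = 48
M2*R2^2 = 4*4 = 16
I_A/I_B = 48/16 = 3

3


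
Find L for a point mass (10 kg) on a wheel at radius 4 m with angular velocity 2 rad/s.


Given: m = 10 kg, r = 4 m, omega = 2 rad/s
For a point mass: I = m*r^2
I = 10*4^2 = 10*16 = 160
L = I*omega = 160*2
L = 320 kg*m^2/s

320 kg*m^2/s


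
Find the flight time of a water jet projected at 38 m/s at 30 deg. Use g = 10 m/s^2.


Given: v0 = 38 m/s, theta = 30 deg, g = 10 m/s^2
sin(30) = 1/2
Using T = 2*v0*sin(theta) / g
T = 2*38*1/2 / 10
T = 38 / 10
T = 19/5 s

19/5 s


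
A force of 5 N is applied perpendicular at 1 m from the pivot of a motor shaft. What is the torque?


Given: F = 5 N, r = 1 m, angle = 90 deg (perpendicular)
Using tau = F * r * sin(90)
sin(90) = 1
tau = 5 * 1 * 1
tau = 5 Nm

5 Nm


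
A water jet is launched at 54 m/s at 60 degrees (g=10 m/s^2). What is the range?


Given: v0 = 54 m/s, theta = 60 deg, g = 10 m/s^2
sin(2*60) = sin(120) = sqrt(3)/2
Using R = v0^2 * sin(2*theta) / g
R = 54^2 * (sqrt(3)/2) / 10
R = 2916 * sqrt(3) / 20
R = 729/5*sqrt(3) m

729/5*sqrt(3) m


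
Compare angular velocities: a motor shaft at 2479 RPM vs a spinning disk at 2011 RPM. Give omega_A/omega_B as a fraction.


Given: RPM_A = 2479, RPM_B = 2011
omega = 2*pi*RPM/60, so omega_A/omega_B = RPM_A / RPM_B
omega_A/omega_B = 2479 / 2011
omega_A/omega_B = 2479/2011

2479/2011


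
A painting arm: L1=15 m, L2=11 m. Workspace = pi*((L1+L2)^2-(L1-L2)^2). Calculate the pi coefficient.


Given: L1 = 15, L2 = 11
(L1+L2)^2 = (26)^2 = 676
(L1-L2)^2 = (4)^2 = 16
Difference = 676 - 16 = 660
This equals 4*L1*L2 = 4*15*11 = 660
Workspace area = 660*pi

660


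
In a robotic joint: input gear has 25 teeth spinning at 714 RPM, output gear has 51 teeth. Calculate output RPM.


Given: N1 = 25 teeth, w1 = 714 RPM, N2 = 51 teeth
Using N1*w1 = N2*w2
w2 = N1*w1 / N2
w2 = 25*714 / 51
w2 = 17850 / 51
w2 = 350 RPM

350 RPM


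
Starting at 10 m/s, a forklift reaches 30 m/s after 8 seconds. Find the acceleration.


Given: initial velocity v0 = 10 m/s, final velocity v = 30 m/s, time t = 8 s
Using a = (v - v0) / t
a = (30 - 10) / 8
a = 20 / 8
a = 5/2 m/s^2

5/2 m/s^2


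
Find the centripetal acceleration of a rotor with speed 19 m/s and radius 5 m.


Given: v = 19 m/s, r = 5 m
Using a_c = v^2 / r
a_c = 19^2 / 5
a_c = 361 / 5
a_c = 361/5 m/s^2

361/5 m/s^2


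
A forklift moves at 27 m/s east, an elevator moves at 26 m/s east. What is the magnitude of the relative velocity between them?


Given: v_A = 27 m/s east, v_B = 26 m/s east
Both move in the same direction; relative speed = |v_A - v_B|
|27 - 26| = |1|
= 1 m/s

1 m/s


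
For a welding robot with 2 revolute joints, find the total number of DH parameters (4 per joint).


Given: 2 joints, 4 DH parameters per joint (d, theta, a, alpha)
Total DH parameters = number_of_joints * 4
Total = 2 * 4
Total = 8

8


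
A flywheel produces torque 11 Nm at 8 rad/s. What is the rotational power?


Given: tau = 11 Nm, omega = 8 rad/s
Using P = tau * omega
P = 11 * 8
P = 88 W

88 W


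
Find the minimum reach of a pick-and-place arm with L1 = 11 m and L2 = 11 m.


Given: L1 = 11 m, L2 = 11 m
For a 2-link planar arm, min reach = |L1 - L2| (second link folded back)
Min reach = |11 - 11|
Min reach = 0 m

0 m


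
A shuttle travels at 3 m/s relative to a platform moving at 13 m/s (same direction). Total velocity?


Given: object velocity = 3 m/s, platform velocity = 13 m/s (same direction)
Using classical velocity addition: v_total = v_object + v_platform
v_total = 3 + 13
v_total = 16 m/s

16 m/s


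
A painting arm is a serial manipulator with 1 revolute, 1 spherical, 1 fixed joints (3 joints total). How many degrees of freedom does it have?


Given: serial robot with 1 revolute, 1 spherical, 1 fixed joints
DOF contribution per joint type: revolute=1, prismatic=1, spherical=3, fixed=0
DOF = 1*1 + 1*3 + 1*0
DOF = 4

4


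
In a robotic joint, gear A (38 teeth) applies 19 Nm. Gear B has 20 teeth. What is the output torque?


Given: N1 = 38, N2 = 20, T1 = 19 Nm
Using T2/T1 = N2/N1
T2 = T1 * N2 / N1
T2 = 19 * 20 / 38
T2 = 380 / 38
T2 = 10 Nm

10 Nm


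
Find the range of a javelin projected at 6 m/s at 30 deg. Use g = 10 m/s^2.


Given: v0 = 6 m/s, theta = 30 deg, g = 10 m/s^2
sin(2*30) = sin(60) = sqrt(3)/2
Using R = v0^2 * sin(2*theta) / g
R = 6^2 * (sqrt(3)/2) / 10
R = 36 * sqrt(3) / 20
R = 9/5*sqrt(3) m

9/5*sqrt(3) m


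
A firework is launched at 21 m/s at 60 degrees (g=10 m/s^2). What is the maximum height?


Given: v0 = 21 m/s, theta = 60 deg, g = 10 m/s^2
sin^2(60) = 3/4
Using H = v0^2 * sin^2(theta) / (2*g)
H = 21^2 * 3/4 / (2*10)
H = 441 * 3/4 / 20
H = 1323/4 / 20
H = 1323/80 m

1323/80 m


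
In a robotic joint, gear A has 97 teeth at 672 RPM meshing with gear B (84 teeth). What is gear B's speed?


Given: N1 = 97 teeth, w1 = 672 RPM, N2 = 84 teeth
Using N1*w1 = N2*w2
w2 = N1*w1 / N2
w2 = 97*672 / 84
w2 = 65184 / 84
w2 = 776 RPM

776 RPM


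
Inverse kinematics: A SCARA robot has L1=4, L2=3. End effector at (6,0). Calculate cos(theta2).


Given: L1 = 4, L2 = 3, target (x, y) = (6, 0)
Using cos(theta2) = (x^2 + y^2 - L1^2 - L2^2) / (2*L1*L2)
x^2 + y^2 = 6^2 + 0 = 36
L1^2 + L2^2 = 16 + 9 = 25
Numerator = 36 - 25 = 11
Denominator = 2*4*3 = 24
cos(theta2) = 11/24 = 11/24

11/24


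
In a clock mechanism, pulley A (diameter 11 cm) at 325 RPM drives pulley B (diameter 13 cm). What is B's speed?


Given: D1 = 11 cm, w1 = 325 RPM, D2 = 13 cm
Using D1*w1 = D2*w2
w2 = D1*w1 / D2
w2 = 11*325 / 13
w2 = 3575 / 13
w2 = 275 RPM

275 RPM


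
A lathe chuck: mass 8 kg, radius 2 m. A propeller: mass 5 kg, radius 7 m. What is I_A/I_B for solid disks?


Given: M1=8 kg, R1=2 m, M2=5 kg, R2=7 m
For a disk: I = (1/2)*M*R^2, so I_A/I_B = (M1*R1^2)/(M2*R2^2)
M1*R1^2 = 8*4 = 32
M2*R2^2 = 5*49 = 245
I_A/I_B = 32/245 = 32/245

32/245


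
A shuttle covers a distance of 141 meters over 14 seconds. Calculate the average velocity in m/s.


Given: distance d = 141 m, time t = 14 s
Using v = d / t
v = 141 / 14
v = 141/14 m/s

141/14 m/s


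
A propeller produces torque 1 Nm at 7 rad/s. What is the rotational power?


Given: tau = 1 Nm, omega = 7 rad/s
Using P = tau * omega
P = 1 * 7
P = 7 W

7 W


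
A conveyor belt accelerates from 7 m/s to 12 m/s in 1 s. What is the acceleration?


Given: initial velocity v0 = 7 m/s, final velocity v = 12 m/s, time t = 1 s
Using a = (v - v0) / t
a = (12 - 7) / 1
a = 5 / 1
a = 5 m/s^2

5 m/s^2


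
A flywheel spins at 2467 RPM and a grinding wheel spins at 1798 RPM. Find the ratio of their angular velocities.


Given: RPM_A = 2467, RPM_B = 1798
omega = 2*pi*RPM/60, so omega_A/omega_B = RPM_A / RPM_B
omega_A/omega_B = 2467 / 1798
omega_A/omega_B = 2467/1798

2467/1798


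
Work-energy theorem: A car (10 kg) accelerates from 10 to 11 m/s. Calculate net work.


Given: m = 10 kg, v0 = 10 m/s, v = 11 m/s
Using W = (1/2)*m*(v^2 - v0^2)
v^2 = 11^2 = 121
v0^2 = 10^2 = 100
v^2 - v0^2 = 121 - 100 = 21
W = (1/2)*10*21 = 105 J

105 J


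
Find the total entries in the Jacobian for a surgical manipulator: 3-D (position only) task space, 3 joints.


Given: task space dimension = 3, joints = 3
Jacobian is a 3 x 3 matrix
Total entries = rows * columns
Total = 3 * 3
Total = 9

9


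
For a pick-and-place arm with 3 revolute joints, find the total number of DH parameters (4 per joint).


Given: 3 joints, 4 DH parameters per joint (d, theta, a, alpha)
Total DH parameters = number_of_joints * 4
Total = 3 * 4
Total = 12

12


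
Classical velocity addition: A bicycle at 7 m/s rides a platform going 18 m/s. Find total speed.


Given: object velocity = 7 m/s, platform velocity = 18 m/s (same direction)
Using classical velocity addition: v_total = v_object + v_platform
v_total = 7 + 18
v_total = 25 m/s

25 m/s


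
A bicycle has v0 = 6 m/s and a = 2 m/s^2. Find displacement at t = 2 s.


Given: v0 = 6 m/s, a = 2 m/s^2, t = 2 s
Using s = v0*t + (1/2)*a*t^2
s = 6*2 + (1/2)*2*2^2
s = 12 + (1/2)*8
s = 12 + 4
s = 16

16 m


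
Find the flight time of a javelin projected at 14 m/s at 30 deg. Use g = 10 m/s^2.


Given: v0 = 14 m/s, theta = 30 deg, g = 10 m/s^2
sin(30) = 1/2
Using T = 2*v0*sin(theta) / g
T = 2*14*1/2 / 10
T = 14 / 10
T = 7/5 s

7/5 s


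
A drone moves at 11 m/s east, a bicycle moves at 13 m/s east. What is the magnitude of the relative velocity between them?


Given: v_A = 11 m/s east, v_B = 13 m/s east
Both move in the same direction; relative speed = |v_A - v_B|
|11 - 13| = |-2|
= 2 m/s

2 m/s


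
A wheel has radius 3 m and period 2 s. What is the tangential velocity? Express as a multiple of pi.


Given: radius r = 3 m, period T = 2 s
Using v = 2*pi*r / T
v = 2*pi*3 / 2
v = 6*pi / 2
v = 3*pi m/s

3*pi m/s


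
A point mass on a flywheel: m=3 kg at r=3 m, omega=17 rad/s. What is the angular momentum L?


Given: m = 3 kg, r = 3 m, omega = 17 rad/s
For a point mass: I = m*r^2
I = 3*3^2 = 3*9 = 27
L = I*omega = 27*17
L = 459 kg*m^2/s

459 kg*m^2/s


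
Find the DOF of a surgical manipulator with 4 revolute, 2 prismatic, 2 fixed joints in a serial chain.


Given: serial robot with 4 revolute, 2 prismatic, 2 fixed joints
DOF contribution per joint type: revolute=1, prismatic=1, spherical=3, fixed=0
DOF = 4*1 + 2*1 + 2*0
DOF = 6

6


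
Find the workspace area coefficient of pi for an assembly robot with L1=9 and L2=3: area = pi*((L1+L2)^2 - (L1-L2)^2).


Given: L1 = 9, L2 = 3
(L1+L2)^2 = (12)^2 = 144
(L1-L2)^2 = (6)^2 = 36
Difference = 144 - 36 = 108
This equals 4*L1*L2 = 4*9*3 = 108
Workspace area = 108*pi

108


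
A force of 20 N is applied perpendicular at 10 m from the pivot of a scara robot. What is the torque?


Given: F = 20 N, r = 10 m, angle = 90 deg (perpendicular)
Using tau = F * r * sin(90)
sin(90) = 1
tau = 20 * 10 * 1
tau = 200 Nm

200 Nm


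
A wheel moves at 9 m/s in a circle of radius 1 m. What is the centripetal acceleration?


Given: v = 9 m/s, r = 1 m
Using a_c = v^2 / r
a_c = 9^2 / 1
a_c = 81 / 1
a_c = 81 m/s^2

81 m/s^2


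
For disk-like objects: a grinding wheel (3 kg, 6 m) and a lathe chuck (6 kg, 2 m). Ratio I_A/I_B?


Given: M1=3 kg, R1=6 m, M2=6 kg, R2=2 m
For a disk: I = (1/2)*M*R^2, so I_A/I_B = (M1*R1^2)/(M2*R2^2)
M1*R1^2 = 3*36 = 108
M2*R2^2 = 6*4 = 24
I_A/I_B = 108/24 = 9/2

9/2


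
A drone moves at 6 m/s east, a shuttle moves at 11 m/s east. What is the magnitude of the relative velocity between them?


Given: v_A = 6 m/s east, v_B = 11 m/s east
Both move in the same direction; relative speed = |v_A - v_B|
|6 - 11| = |-5|
= 5 m/s

5 m/s


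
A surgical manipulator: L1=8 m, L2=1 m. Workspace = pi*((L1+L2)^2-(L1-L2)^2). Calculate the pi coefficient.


Given: L1 = 8, L2 = 1
(L1+L2)^2 = (9)^2 = 81
(L1-L2)^2 = (7)^2 = 49
Difference = 81 - 49 = 32
This equals 4*L1*L2 = 4*8*1 = 32
Workspace area = 32*pi

32


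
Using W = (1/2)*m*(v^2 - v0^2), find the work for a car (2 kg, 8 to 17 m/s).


Given: m = 2 kg, v0 = 8 m/s, v = 17 m/s
Using W = (1/2)*m*(v^2 - v0^2)
v^2 = 17^2 = 289
v0^2 = 8^2 = 64
v^2 - v0^2 = 289 - 64 = 225
W = (1/2)*2*225 = 225 J

225 J


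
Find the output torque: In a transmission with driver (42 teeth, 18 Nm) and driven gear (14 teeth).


Given: N1 = 42, N2 = 14, T1 = 18 Nm
Using T2/T1 = N2/N1
T2 = T1 * N2 / N1
T2 = 18 * 14 / 42
T2 = 252 / 42
T2 = 6 Nm

6 Nm


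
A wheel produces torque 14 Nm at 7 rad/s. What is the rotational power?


Given: tau = 14 Nm, omega = 7 rad/s
Using P = tau * omega
P = 14 * 7
P = 98 W

98 W


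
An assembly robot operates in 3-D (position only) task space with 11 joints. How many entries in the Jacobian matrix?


Given: task space dimension = 3, joints = 11
Jacobian is a 3 x 11 matrix
Total entries = rows * columns
Total = 3 * 11
Total = 33

33


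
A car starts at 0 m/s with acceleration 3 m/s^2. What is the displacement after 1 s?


Given: v0 = 0 m/s, a = 3 m/s^2, t = 1 s
Using s = v0*t + (1/2)*a*t^2
s = 0*1 + (1/2)*3*1^2
s = 0 + (1/2)*3
s = 0 + 3/2
s = 3/2

3/2 m


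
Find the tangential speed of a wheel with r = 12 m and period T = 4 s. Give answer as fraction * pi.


Given: radius r = 12 m, period T = 4 s
Using v = 2*pi*r / T
v = 2*pi*12 / 4
v = 24*pi / 4
v = 6*pi m/s

6*pi m/s


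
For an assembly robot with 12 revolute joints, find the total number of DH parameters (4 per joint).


Given: 12 joints, 4 DH parameters per joint (d, theta, a, alpha)
Total DH parameters = number_of_joints * 4
Total = 12 * 4
Total = 48

48


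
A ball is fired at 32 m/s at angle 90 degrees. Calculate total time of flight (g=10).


Given: v0 = 32 m/s, theta = 90 deg, g = 10 m/s^2
sin(90) = 1
Using T = 2*v0*sin(theta) / g
T = 2*32*1 / 10
T = 64 / 10
T = 32/5 s

32/5 s


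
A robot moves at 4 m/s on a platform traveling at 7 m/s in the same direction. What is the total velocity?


Given: object velocity = 4 m/s, platform velocity = 7 m/s (same direction)
Using classical velocity addition: v_total = v_object + v_platform
v_total = 4 + 7
v_total = 11 m/s

11 m/s


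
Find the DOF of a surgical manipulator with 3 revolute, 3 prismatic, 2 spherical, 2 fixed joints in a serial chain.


Given: serial robot with 3 revolute, 3 prismatic, 2 spherical, 2 fixed joints
DOF contribution per joint type: revolute=1, prismatic=1, spherical=3, fixed=0
DOF = 3*1 + 3*1 + 2*3 + 2*0
DOF = 12

12


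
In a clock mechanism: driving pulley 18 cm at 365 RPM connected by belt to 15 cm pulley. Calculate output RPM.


Given: D1 = 18 cm, w1 = 365 RPM, D2 = 15 cm
Using D1*w1 = D2*w2
w2 = D1*w1 / D2
w2 = 18*365 / 15
w2 = 6570 / 15
w2 = 438 RPM

438 RPM


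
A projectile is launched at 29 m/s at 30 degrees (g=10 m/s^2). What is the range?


Given: v0 = 29 m/s, theta = 30 deg, g = 10 m/s^2
sin(2*30) = sin(60) = sqrt(3)/2
Using R = v0^2 * sin(2*theta) / g
R = 29^2 * (sqrt(3)/2) / 10
R = 841 * sqrt(3) / 20
R = 841/20*sqrt(3) m

841/20*sqrt(3) m


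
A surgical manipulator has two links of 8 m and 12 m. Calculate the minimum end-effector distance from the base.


Given: L1 = 8 m, L2 = 12 m
For a 2-link planar arm, min reach = |L1 - L2| (second link folded back)
Min reach = |8 - 12|
Min reach = 4 m

4 m


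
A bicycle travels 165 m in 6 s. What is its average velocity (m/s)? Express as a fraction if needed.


Given: distance d = 165 m, time t = 6 s
Using v = d / t
v = 165 / 6
v = 55/2 m/s

55/2 m/s


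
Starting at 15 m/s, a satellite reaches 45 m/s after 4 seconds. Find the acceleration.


Given: initial velocity v0 = 15 m/s, final velocity v = 45 m/s, time t = 4 s
Using a = (v - v0) / t
a = (45 - 15) / 4
a = 30 / 4
a = 15/2 m/s^2

15/2 m/s^2


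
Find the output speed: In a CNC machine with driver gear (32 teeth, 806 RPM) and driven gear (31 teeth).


Given: N1 = 32 teeth, w1 = 806 RPM, N2 = 31 teeth
Using N1*w1 = N2*w2
w2 = N1*w1 / N2
w2 = 32*806 / 31
w2 = 25792 / 31
w2 = 832 RPM

832 RPM


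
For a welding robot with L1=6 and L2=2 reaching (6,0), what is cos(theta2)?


Given: L1 = 6, L2 = 2, target (x, y) = (6, 0)
Using cos(theta2) = (x^2 + y^2 - L1^2 - L2^2) / (2*L1*L2)
x^2 + y^2 = 6^2 + 0 = 36
L1^2 + L2^2 = 36 + 4 = 40
Numerator = 36 - 40 = -4
Denominator = 2*6*2 = 24
cos(theta2) = -4/24 = -1/6

-1/6


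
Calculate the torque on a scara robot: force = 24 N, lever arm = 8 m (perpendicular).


Given: F = 24 N, r = 8 m, angle = 90 deg (perpendicular)
Using tau = F * r * sin(90)
sin(90) = 1
tau = 24 * 8 * 1
tau = 192 Nm

192 Nm


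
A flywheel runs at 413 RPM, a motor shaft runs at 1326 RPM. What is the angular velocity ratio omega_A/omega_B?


Given: RPM_A = 413, RPM_B = 1326
omega = 2*pi*RPM/60, so omega_A/omega_B = RPM_A / RPM_B
omega_A/omega_B = 413 / 1326
omega_A/omega_B = 413/1326

413/1326


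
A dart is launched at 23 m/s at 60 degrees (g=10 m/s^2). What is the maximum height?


Given: v0 = 23 m/s, theta = 60 deg, g = 10 m/s^2
sin^2(60) = 3/4
Using H = v0^2 * sin^2(theta) / (2*g)
H = 23^2 * 3/4 / (2*10)
H = 529 * 3/4 / 20
H = 1587/4 / 20
H = 1587/80 m

1587/80 m


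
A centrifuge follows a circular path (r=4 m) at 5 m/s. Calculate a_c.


Given: v = 5 m/s, r = 4 m
Using a_c = v^2 / r
a_c = 5^2 / 4
a_c = 25 / 4
a_c = 25/4 m/s^2

25/4 m/s^2


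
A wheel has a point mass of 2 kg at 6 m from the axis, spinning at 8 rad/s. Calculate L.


Given: m = 2 kg, r = 6 m, omega = 8 rad/s
For a point mass: I = m*r^2
I = 2*6^2 = 2*36 = 72
L = I*omega = 72*8
L = 576 kg*m^2/s

576 kg*m^2/s


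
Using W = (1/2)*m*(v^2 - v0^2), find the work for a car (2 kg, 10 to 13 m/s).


Given: m = 2 kg, v0 = 10 m/s, v = 13 m/s
Using W = (1/2)*m*(v^2 - v0^2)
v^2 = 13^2 = 169
v0^2 = 10^2 = 100
v^2 - v0^2 = 169 - 100 = 69
W = (1/2)*2*69 = 69 J

69 J


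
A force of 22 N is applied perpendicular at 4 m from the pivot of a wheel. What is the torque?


Given: F = 22 N, r = 4 m, angle = 90 deg (perpendicular)
Using tau = F * r * sin(90)
sin(90) = 1
tau = 22 * 4 * 1
tau = 88 Nm

88 Nm


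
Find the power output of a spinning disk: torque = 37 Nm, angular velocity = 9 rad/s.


Given: tau = 37 Nm, omega = 9 rad/s
Using P = tau * omega
P = 37 * 9
P = 333 W

333 W


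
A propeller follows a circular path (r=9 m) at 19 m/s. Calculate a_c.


Given: v = 19 m/s, r = 9 m
Using a_c = v^2 / r
a_c = 19^2 / 9
a_c = 361 / 9
a_c = 361/9 m/s^2

361/9 m/s^2


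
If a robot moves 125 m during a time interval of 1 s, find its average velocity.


Given: distance d = 125 m, time t = 1 s
Using v = d / t
v = 125 / 1
v = 125 m/s

125 m/s


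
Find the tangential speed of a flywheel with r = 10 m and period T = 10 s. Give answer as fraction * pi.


Given: radius r = 10 m, period T = 10 s
Using v = 2*pi*r / T
v = 2*pi*10 / 10
v = 20*pi / 10
v = 2*pi m/s

2*pi m/s


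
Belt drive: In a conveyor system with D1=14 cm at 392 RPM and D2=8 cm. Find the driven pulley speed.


Given: D1 = 14 cm, w1 = 392 RPM, D2 = 8 cm
Using D1*w1 = D2*w2
w2 = D1*w1 / D2
w2 = 14*392 / 8
w2 = 5488 / 8
w2 = 686 RPM

686 RPM


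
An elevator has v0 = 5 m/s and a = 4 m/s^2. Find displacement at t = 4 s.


Given: v0 = 5 m/s, a = 4 m/s^2, t = 4 s
Using s = v0*t + (1/2)*a*t^2
s = 5*4 + (1/2)*4*4^2
s = 20 + (1/2)*64
s = 20 + 32
s = 52

52 m


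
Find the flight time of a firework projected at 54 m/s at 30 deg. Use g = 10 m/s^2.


Given: v0 = 54 m/s, theta = 30 deg, g = 10 m/s^2
sin(30) = 1/2
Using T = 2*v0*sin(theta) / g
T = 2*54*1/2 / 10
T = 54 / 10
T = 27/5 s

27/5 s


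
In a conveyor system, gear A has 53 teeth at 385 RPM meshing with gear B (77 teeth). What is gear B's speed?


Given: N1 = 53 teeth, w1 = 385 RPM, N2 = 77 teeth
Using N1*w1 = N2*w2
w2 = N1*w1 / N2
w2 = 53*385 / 77
w2 = 20405 / 77
w2 = 265 RPM

265 RPM


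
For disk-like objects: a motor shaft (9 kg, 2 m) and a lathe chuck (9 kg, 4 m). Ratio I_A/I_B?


Given: M1=9 kg, R1=2 m, M2=9 kg, R2=4 m
For a disk: I = (1/2)*M*R^2, so I_A/I_B = (M1*R1^2)/(M2*R2^2)
M1*R1^2 = 9*4 = 36
M2*R2^2 = 9*16 = 144
I_A/I_B = 36/144 = 1/4

1/4


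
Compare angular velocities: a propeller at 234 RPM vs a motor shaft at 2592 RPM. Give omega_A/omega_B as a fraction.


Given: RPM_A = 234, RPM_B = 2592
omega = 2*pi*RPM/60, so omega_A/omega_B = RPM_A / RPM_B
omega_A/omega_B = 234 / 2592
omega_A/omega_B = 13/144

13/144


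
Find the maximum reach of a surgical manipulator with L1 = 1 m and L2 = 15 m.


Given: L1 = 1 m, L2 = 15 m
For a 2-link planar arm, max reach = L1 + L2 (fully extended)
Max reach = 1 + 15
Max reach = 16 m

16 m


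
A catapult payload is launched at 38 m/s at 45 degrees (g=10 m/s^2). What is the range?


Given: v0 = 38 m/s, theta = 45 deg, g = 10 m/s^2
sin(2*45) = sin(90) = 1
Using R = v0^2 * sin(2*theta) / g
R = 38^2 * 1 / 10
R = 1444 / 10
R = 722/5 m

722/5 m


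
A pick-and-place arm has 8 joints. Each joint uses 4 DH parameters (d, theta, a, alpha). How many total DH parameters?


Given: 8 joints, 4 DH parameters per joint (d, theta, a, alpha)
Total DH parameters = number_of_joints * 4
Total = 8 * 4
Total = 32

32


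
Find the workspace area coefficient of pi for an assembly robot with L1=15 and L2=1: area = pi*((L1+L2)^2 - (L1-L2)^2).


Given: L1 = 15, L2 = 1
(L1+L2)^2 = (16)^2 = 256
(L1-L2)^2 = (14)^2 = 196
Difference = 256 - 196 = 60
This equals 4*L1*L2 = 4*15*1 = 60
Workspace area = 60*pi

60


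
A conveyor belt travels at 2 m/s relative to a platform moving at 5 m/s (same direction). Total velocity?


Given: object velocity = 2 m/s, platform velocity = 5 m/s (same direction)
Using classical velocity addition: v_total = v_object + v_platform
v_total = 2 + 5
v_total = 7 m/s

7 m/s


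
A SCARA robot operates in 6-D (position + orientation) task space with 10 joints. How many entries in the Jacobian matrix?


Given: task space dimension = 6, joints = 10
Jacobian is a 6 x 10 matrix
Total entries = rows * columns
Total = 6 * 10
Total = 60

60


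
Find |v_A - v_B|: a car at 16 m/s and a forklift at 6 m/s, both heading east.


Given: v_A = 16 m/s east, v_B = 6 m/s east
Both move in the same direction; relative speed = |v_A - v_B|
|16 - 6| = |10|
= 10 m/s

10 m/s


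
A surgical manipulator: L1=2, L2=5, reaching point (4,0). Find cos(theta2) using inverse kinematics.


Given: L1 = 2, L2 = 5, target (x, y) = (4, 0)
Using cos(theta2) = (x^2 + y^2 - L1^2 - L2^2) / (2*L1*L2)
x^2 + y^2 = 4^2 + 0 = 16
L1^2 + L2^2 = 4 + 25 = 29
Numerator = 16 - 29 = -13
Denominator = 2*2*5 = 20
cos(theta2) = -13/20 = -13/20

-13/20


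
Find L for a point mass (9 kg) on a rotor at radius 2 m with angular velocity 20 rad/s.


Given: m = 9 kg, r = 2 m, omega = 20 rad/s
For a point mass: I = m*r^2
I = 9*2^2 = 9*4 = 36
L = I*omega = 36*20
L = 720 kg*m^2/s

720 kg*m^2/s


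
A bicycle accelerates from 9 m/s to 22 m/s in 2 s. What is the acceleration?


Given: initial velocity v0 = 9 m/s, final velocity v = 22 m/s, time t = 2 s
Using a = (v - v0) / t
a = (22 - 9) / 2
a = 13 / 2
a = 13/2 m/s^2

13/2 m/s^2


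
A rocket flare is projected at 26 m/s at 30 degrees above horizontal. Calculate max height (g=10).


Given: v0 = 26 m/s, theta = 30 deg, g = 10 m/s^2
sin^2(30) = 1/4
Using H = v0^2 * sin^2(theta) / (2*g)
H = 26^2 * 1/4 / (2*10)
H = 676 * 1/4 / 20
H = 169 / 20
H = 169/20 m

169/20 m


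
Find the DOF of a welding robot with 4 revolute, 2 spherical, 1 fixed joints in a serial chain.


Given: serial robot with 4 revolute, 2 spherical, 1 fixed joints
DOF contribution per joint type: revolute=1, prismatic=1, spherical=3, fixed=0
DOF = 4*1 + 2*3 + 1*0
DOF = 10

10


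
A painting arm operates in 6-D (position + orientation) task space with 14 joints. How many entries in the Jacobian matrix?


Given: task space dimension = 6, joints = 14
Jacobian is a 6 x 14 matrix
Total entries = rows * columns
Total = 6 * 14
Total = 84

84


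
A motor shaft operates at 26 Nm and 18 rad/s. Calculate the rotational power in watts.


Given: tau = 26 Nm, omega = 18 rad/s
Using P = tau * omega
P = 26 * 18
P = 468 W

468 W


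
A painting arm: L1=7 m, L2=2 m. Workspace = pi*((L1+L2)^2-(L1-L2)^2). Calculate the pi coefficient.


Given: L1 = 7, L2 = 2
(L1+L2)^2 = (9)^2 = 81
(L1-L2)^2 = (5)^2 = 25
Difference = 81 - 25 = 56
This equals 4*L1*L2 = 4*7*2 = 56
Workspace area = 56*pi

56


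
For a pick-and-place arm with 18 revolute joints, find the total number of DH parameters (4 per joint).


Given: 18 joints, 4 DH parameters per joint (d, theta, a, alpha)
Total DH parameters = number_of_joints * 4
Total = 18 * 4
Total = 72

72


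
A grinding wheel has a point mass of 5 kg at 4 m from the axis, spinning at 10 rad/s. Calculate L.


Given: m = 5 kg, r = 4 m, omega = 10 rad/s
For a point mass: I = m*r^2
I = 5*4^2 = 5*16 = 80
L = I*omega = 80*10
L = 800 kg*m^2/s

800 kg*m^2/s


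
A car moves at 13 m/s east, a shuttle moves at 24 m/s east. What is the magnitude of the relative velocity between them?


Given: v_A = 13 m/s east, v_B = 24 m/s east
Both move in the same direction; relative speed = |v_A - v_B|
|13 - 24| = |-11|
= 11 m/s

11 m/s


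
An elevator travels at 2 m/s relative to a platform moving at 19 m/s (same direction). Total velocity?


Given: object velocity = 2 m/s, platform velocity = 19 m/s (same direction)
Using classical velocity addition: v_total = v_object + v_platform
v_total = 2 + 19
v_total = 21 m/s

21 m/s


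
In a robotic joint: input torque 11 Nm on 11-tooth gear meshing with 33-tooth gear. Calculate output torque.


Given: N1 = 11, N2 = 33, T1 = 11 Nm
Using T2/T1 = N2/N1
T2 = T1 * N2 / N1
T2 = 11 * 33 / 11
T2 = 363 / 11
T2 = 33 Nm

33 Nm


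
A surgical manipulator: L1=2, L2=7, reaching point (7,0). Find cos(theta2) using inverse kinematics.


Given: L1 = 2, L2 = 7, target (x, y) = (7, 0)
Using cos(theta2) = (x^2 + y^2 - L1^2 - L2^2) / (2*L1*L2)
x^2 + y^2 = 7^2 + 0 = 49
L1^2 + L2^2 = 4 + 49 = 53
Numerator = 49 - 53 = -4
Denominator = 2*2*7 = 28
cos(theta2) = -4/28 = -1/7

-1/7


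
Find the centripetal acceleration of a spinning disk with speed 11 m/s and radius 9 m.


Given: v = 11 m/s, r = 9 m
Using a_c = v^2 / r
a_c = 11^2 / 9
a_c = 121 / 9
a_c = 121/9 m/s^2

121/9 m/s^2


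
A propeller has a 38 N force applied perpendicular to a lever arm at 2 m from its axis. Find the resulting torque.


Given: F = 38 N, r = 2 m, angle = 90 deg (perpendicular)
Using tau = F * r * sin(90)
sin(90) = 1
tau = 38 * 2 * 1
tau = 76 Nm

76 Nm


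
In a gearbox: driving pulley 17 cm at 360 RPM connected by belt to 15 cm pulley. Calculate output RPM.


Given: D1 = 17 cm, w1 = 360 RPM, D2 = 15 cm
Using D1*w1 = D2*w2
w2 = D1*w1 / D2
w2 = 17*360 / 15
w2 = 6120 / 15
w2 = 408 RPM

408 RPM


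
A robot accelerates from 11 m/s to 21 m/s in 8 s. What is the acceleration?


Given: initial velocity v0 = 11 m/s, final velocity v = 21 m/s, time t = 8 s
Using a = (v - v0) / t
a = (21 - 11) / 8
a = 10 / 8
a = 5/4 m/s^2

5/4 m/s^2


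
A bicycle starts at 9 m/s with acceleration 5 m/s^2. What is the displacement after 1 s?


Given: v0 = 9 m/s, a = 5 m/s^2, t = 1 s
Using s = v0*t + (1/2)*a*t^2
s = 9*1 + (1/2)*5*1^2
s = 9 + (1/2)*5
s = 9 + 5/2
s = 23/2

23/2 m


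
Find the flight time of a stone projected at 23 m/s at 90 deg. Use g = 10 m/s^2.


Given: v0 = 23 m/s, theta = 90 deg, g = 10 m/s^2
sin(90) = 1
Using T = 2*v0*sin(theta) / g
T = 2*23*1 / 10
T = 46 / 10
T = 23/5 s

23/5 s


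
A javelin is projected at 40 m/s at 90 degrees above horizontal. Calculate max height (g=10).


Given: v0 = 40 m/s, theta = 90 deg, g = 10 m/s^2
sin^2(90) = 1
Using H = v0^2 * sin^2(theta) / (2*g)
H = 40^2 * 1 / (2*10)
H = 1600 * 1 / 20
H = 1600 / 20
H = 80 m

80 m


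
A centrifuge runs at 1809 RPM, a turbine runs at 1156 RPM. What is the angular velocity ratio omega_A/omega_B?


Given: RPM_A = 1809, RPM_B = 1156
omega = 2*pi*RPM/60, so omega_A/omega_B = RPM_A / RPM_B
omega_A/omega_B = 1809 / 1156
omega_A/omega_B = 1809/1156

1809/1156


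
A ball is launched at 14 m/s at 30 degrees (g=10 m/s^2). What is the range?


Given: v0 = 14 m/s, theta = 30 deg, g = 10 m/s^2
sin(2*30) = sin(60) = sqrt(3)/2
Using R = v0^2 * sin(2*theta) / g
R = 14^2 * (sqrt(3)/2) / 10
R = 196 * sqrt(3) / 20
R = 49/5*sqrt(3) m

49/5*sqrt(3) m


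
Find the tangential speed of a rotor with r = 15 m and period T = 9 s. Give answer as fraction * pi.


Given: radius r = 15 m, period T = 9 s
Using v = 2*pi*r / T
v = 2*pi*15 / 9
v = 30*pi / 9
v = 10/3*pi m/s

10/3*pi m/s


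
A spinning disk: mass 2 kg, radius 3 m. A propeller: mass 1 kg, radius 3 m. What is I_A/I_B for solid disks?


Given: M1=2 kg, R1=3 m, M2=1 kg, R2=3 m
For a disk: I = (1/2)*M*R^2, so I_A/I_B = (M1*R1^2)/(M2*R2^2)
M1*R1^2 = 2*9 = 18
M2*R2^2 = 1*9 = 9
I_A/I_B = 18/9 = 2

2


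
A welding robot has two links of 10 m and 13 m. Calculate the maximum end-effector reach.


Given: L1 = 10 m, L2 = 13 m
For a 2-link planar arm, max reach = L1 + L2 (fully extended)
Max reach = 10 + 13
Max reach = 23 m

23 m


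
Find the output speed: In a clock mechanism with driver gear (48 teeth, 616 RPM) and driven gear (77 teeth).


Given: N1 = 48 teeth, w1 = 616 RPM, N2 = 77 teeth
Using N1*w1 = N2*w2
w2 = N1*w1 / N2
w2 = 48*616 / 77
w2 = 29568 / 77
w2 = 384 RPM

384 RPM


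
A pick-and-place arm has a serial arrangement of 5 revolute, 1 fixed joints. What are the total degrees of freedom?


Given: serial robot with 5 revolute, 1 fixed joints
DOF contribution per joint type: revolute=1, prismatic=1, spherical=3, fixed=0
DOF = 5*1 + 1*0
DOF = 5

5


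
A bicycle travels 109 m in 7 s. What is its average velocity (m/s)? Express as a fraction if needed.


Given: distance d = 109 m, time t = 7 s
Using v = d / t
v = 109 / 7
v = 109/7 m/s

109/7 m/s


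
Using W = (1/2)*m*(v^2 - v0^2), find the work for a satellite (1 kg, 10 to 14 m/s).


Given: m = 1 kg, v0 = 10 m/s, v = 14 m/s
Using W = (1/2)*m*(v^2 - v0^2)
v^2 = 14^2 = 196
v0^2 = 10^2 = 100
v^2 - v0^2 = 196 - 100 = 96
W = (1/2)*1*96 = 48 J

48 J


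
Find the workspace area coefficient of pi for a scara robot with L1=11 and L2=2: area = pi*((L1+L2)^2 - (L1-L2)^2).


Given: L1 = 11, L2 = 2
(L1+L2)^2 = (13)^2 = 169
(L1-L2)^2 = (9)^2 = 81
Difference = 169 - 81 = 88
This equals 4*L1*L2 = 4*11*2 = 88
Workspace area = 88*pi

88


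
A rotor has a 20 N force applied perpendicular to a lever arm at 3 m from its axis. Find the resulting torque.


Given: F = 20 N, r = 3 m, angle = 90 deg (perpendicular)
Using tau = F * r * sin(90)
sin(90) = 1
tau = 20 * 3 * 1
tau = 60 Nm

60 Nm


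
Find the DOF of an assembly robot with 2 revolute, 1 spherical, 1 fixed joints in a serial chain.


Given: serial robot with 2 revolute, 1 spherical, 1 fixed joints
DOF contribution per joint type: revolute=1, prismatic=1, spherical=3, fixed=0
DOF = 2*1 + 1*3 + 1*0
DOF = 5

5


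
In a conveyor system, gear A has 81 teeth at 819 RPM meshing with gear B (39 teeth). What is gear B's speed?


Given: N1 = 81 teeth, w1 = 819 RPM, N2 = 39 teeth
Using N1*w1 = N2*w2
w2 = N1*w1 / N2
w2 = 81*819 / 39
w2 = 66339 / 39
w2 = 1701 RPM

1701 RPM


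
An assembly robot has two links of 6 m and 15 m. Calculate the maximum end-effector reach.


Given: L1 = 6 m, L2 = 15 m
For a 2-link planar arm, max reach = L1 + L2 (fully extended)
Max reach = 6 + 15
Max reach = 21 m

21 m


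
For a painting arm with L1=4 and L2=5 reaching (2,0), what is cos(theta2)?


Given: L1 = 4, L2 = 5, target (x, y) = (2, 0)
Using cos(theta2) = (x^2 + y^2 - L1^2 - L2^2) / (2*L1*L2)
x^2 + y^2 = 2^2 + 0 = 4
L1^2 + L2^2 = 16 + 25 = 41
Numerator = 4 - 41 = -37
Denominator = 2*4*5 = 40
cos(theta2) = -37/40 = -37/40

-37/40


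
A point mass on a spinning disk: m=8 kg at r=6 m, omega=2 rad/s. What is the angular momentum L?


Given: m = 8 kg, r = 6 m, omega = 2 rad/s
For a point mass: I = m*r^2
I = 8*6^2 = 8*36 = 288
L = I*omega = 288*2
L = 576 kg*m^2/s

576 kg*m^2/s


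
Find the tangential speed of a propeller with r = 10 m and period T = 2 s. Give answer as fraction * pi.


Given: radius r = 10 m, period T = 2 s
Using v = 2*pi*r / T
v = 2*pi*10 / 2
v = 20*pi / 2
v = 10*pi m/s

10*pi m/s


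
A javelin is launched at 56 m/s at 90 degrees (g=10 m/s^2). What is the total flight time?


Given: v0 = 56 m/s, theta = 90 deg, g = 10 m/s^2
sin(90) = 1
Using T = 2*v0*sin(theta) / g
T = 2*56*1 / 10
T = 112 / 10
T = 56/5 s

56/5 s


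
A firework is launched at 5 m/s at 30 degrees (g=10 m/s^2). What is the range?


Given: v0 = 5 m/s, theta = 30 deg, g = 10 m/s^2
sin(2*30) = sin(60) = sqrt(3)/2
Using R = v0^2 * sin(2*theta) / g
R = 5^2 * (sqrt(3)/2) / 10
R = 25 * sqrt(3) / 20
R = 5/4*sqrt(3) m

5/4*sqrt(3) m


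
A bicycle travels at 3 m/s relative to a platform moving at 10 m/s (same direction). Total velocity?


Given: object velocity = 3 m/s, platform velocity = 10 m/s (same direction)
Using classical velocity addition: v_total = v_object + v_platform
v_total = 3 + 10
v_total = 13 m/s

13 m/s


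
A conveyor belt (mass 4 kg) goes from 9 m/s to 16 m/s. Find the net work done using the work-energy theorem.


Given: m = 4 kg, v0 = 9 m/s, v = 16 m/s
Using W = (1/2)*m*(v^2 - v0^2)
v^2 = 16^2 = 256
v0^2 = 9^2 = 81
v^2 - v0^2 = 256 - 81 = 175
W = (1/2)*4*175 = 350 J

350 J


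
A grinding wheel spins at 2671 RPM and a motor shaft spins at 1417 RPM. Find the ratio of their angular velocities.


Given: RPM_A = 2671, RPM_B = 1417
omega = 2*pi*RPM/60, so omega_A/omega_B = RPM_A / RPM_B
omega_A/omega_B = 2671 / 1417
omega_A/omega_B = 2671/1417

2671/1417


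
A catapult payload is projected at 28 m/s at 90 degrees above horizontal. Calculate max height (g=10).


Given: v0 = 28 m/s, theta = 90 deg, g = 10 m/s^2
sin^2(90) = 1
Using H = v0^2 * sin^2(theta) / (2*g)
H = 28^2 * 1 / (2*10)
H = 784 * 1 / 20
H = 784 / 20
H = 196/5 m

196/5 m


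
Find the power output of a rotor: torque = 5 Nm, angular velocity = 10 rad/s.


Given: tau = 5 Nm, omega = 10 rad/s
Using P = tau * omega
P = 5 * 10
P = 50 W

50 W


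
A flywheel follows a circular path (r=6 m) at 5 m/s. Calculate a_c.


Given: v = 5 m/s, r = 6 m
Using a_c = v^2 / r
a_c = 5^2 / 6
a_c = 25 / 6
a_c = 25/6 m/s^2

25/6 m/s^2


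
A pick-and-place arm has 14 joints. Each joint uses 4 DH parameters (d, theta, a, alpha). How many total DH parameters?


Given: 14 joints, 4 DH parameters per joint (d, theta, a, alpha)
Total DH parameters = number_of_joints * 4
Total = 14 * 4
Total = 56

56


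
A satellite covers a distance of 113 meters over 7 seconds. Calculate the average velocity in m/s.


Given: distance d = 113 m, time t = 7 s
Using v = d / t
v = 113 / 7
v = 113/7 m/s

113/7 m/s


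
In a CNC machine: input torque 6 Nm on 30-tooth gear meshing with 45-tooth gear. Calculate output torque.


Given: N1 = 30, N2 = 45, T1 = 6 Nm
Using T2/T1 = N2/N1
T2 = T1 * N2 / N1
T2 = 6 * 45 / 30
T2 = 270 / 30
T2 = 9 Nm

9 Nm


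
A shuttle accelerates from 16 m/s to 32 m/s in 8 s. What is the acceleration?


Given: initial velocity v0 = 16 m/s, final velocity v = 32 m/s, time t = 8 s
Using a = (v - v0) / t
a = (32 - 16) / 8
a = 16 / 8
a = 2 m/s^2

2 m/s^2


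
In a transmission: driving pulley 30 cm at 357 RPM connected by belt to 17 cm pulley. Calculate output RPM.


Given: D1 = 30 cm, w1 = 357 RPM, D2 = 17 cm
Using D1*w1 = D2*w2
w2 = D1*w1 / D2
w2 = 30*357 / 17
w2 = 10710 / 17
w2 = 630 RPM

630 RPM


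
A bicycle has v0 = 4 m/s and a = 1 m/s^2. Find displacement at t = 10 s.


Given: v0 = 4 m/s, a = 1 m/s^2, t = 10 s
Using s = v0*t + (1/2)*a*t^2
s = 4*10 + (1/2)*1*10^2
s = 40 + (1/2)*100
s = 40 + 50
s = 90

90 m


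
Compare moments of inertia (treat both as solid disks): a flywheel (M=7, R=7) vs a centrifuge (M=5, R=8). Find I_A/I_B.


Given: M1=7 kg, R1=7 m, M2=5 kg, R2=8 m
For a disk: I = (1/2)*M*R^2, so I_A/I_B = (M1*R1^2)/(M2*R2^2)
M1*R1^2 = 7*49 = 343
M2*R2^2 = 5*64 = 320
I_A/I_B = 343/320 = 343/320

343/320


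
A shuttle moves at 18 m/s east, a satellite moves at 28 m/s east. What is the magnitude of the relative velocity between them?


Given: v_A = 18 m/s east, v_B = 28 m/s east
Both move in the same direction; relative speed = |v_A - v_B|
|18 - 28| = |-10|
= 10 m/s

10 m/s


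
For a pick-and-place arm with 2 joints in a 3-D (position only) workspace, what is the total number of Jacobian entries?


Given: task space dimension = 3, joints = 2
Jacobian is a 3 x 2 matrix
Total entries = rows * columns
Total = 3 * 2
Total = 6

6


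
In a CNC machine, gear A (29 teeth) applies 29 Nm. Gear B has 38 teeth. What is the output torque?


Given: N1 = 29, N2 = 38, T1 = 29 Nm
Using T2/T1 = N2/N1
T2 = T1 * N2 / N1
T2 = 29 * 38 / 29
T2 = 1102 / 29
T2 = 38 Nm

38 Nm


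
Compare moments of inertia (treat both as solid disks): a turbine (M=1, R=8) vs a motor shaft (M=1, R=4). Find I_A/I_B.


Given: M1=1 kg, R1=8 m, M2=1 kg, R2=4 m
For a disk: I = (1/2)*M*R^2, so I_A/I_B = (M1*R1^2)/(M2*R2^2)
M1*R1^2 = 1*64 = 64
M2*R2^2 = 1*16 = 16
I_A/I_B = 64/16 = 4

4


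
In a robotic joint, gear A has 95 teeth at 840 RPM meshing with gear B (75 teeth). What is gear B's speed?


Given: N1 = 95 teeth, w1 = 840 RPM, N2 = 75 teeth
Using N1*w1 = N2*w2
w2 = N1*w1 / N2
w2 = 95*840 / 75
w2 = 79800 / 75
w2 = 1064 RPM

1064 RPM


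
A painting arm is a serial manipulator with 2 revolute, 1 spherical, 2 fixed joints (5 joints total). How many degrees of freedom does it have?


Given: serial robot with 2 revolute, 1 spherical, 2 fixed joints
DOF contribution per joint type: revolute=1, prismatic=1, spherical=3, fixed=0
DOF = 2*1 + 1*3 + 2*0
DOF = 5

5
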